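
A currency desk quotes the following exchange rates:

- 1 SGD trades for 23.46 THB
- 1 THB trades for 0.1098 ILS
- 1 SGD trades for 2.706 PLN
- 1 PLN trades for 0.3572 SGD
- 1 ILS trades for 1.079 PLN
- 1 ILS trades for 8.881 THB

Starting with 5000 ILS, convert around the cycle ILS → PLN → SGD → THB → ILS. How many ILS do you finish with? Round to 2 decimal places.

4964.02

5000 ILS × 1.079 = 5395 PLN
5395 PLN × 0.3572 = 1927.094 SGD
1927.094 SGD × 23.46 = 45209.62524 THB
45209.62524 THB × 0.1098 = 4964.016851352 ILS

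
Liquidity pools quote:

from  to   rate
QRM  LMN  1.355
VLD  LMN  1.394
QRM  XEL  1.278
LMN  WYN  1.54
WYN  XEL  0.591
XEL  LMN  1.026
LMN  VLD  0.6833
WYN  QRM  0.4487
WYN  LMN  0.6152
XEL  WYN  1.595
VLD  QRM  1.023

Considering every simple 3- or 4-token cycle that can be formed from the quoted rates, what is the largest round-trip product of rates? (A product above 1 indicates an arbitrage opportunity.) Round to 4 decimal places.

VLD→QRM→LMN→VLD: 1.023 × 1.355 × 0.6833 = 0.94717
WYN→QRM→LMN→WYN: 0.4487 × 1.355 × 1.54 = 0.93630
XEL→LMN→WYN→XEL: 1.026 × 1.54 × 0.591 = 0.93380
VLD→QRM→XEL→LMN→VLD: 1.023 × 1.278 × 1.026 × 0.6833 = 0.91657
XEL→WYN→QRM→XEL: 1.595 × 0.4487 × 1.278 = 0.91463
XEL→LMN→WYN→QRM→XEL: 1.026 × 1.54 × 0.4487 × 1.278 = 0.90606
Maximum is VLD→QRM→LMN→VLD at 0.9472; no arbitrage — every cycle loses value.

0.9472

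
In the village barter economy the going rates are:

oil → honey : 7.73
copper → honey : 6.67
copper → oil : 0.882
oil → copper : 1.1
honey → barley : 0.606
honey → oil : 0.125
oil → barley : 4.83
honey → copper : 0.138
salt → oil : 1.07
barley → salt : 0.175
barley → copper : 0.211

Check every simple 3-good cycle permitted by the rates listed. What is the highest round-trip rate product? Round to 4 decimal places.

0.9409

copper→oil→honey→copper: 0.882 × 7.73 × 0.138 = 0.94086
copper→honey→oil→copper: 6.67 × 0.125 × 1.1 = 0.91713
salt→oil→barley→salt: 1.07 × 4.83 × 0.175 = 0.90442
copper→oil→barley→copper: 0.882 × 4.83 × 0.211 = 0.89887
copper→honey→barley→copper: 6.67 × 0.606 × 0.211 = 0.85287
Maximum is copper→oil→honey→copper at 0.9409; no arbitrage — every cycle loses value.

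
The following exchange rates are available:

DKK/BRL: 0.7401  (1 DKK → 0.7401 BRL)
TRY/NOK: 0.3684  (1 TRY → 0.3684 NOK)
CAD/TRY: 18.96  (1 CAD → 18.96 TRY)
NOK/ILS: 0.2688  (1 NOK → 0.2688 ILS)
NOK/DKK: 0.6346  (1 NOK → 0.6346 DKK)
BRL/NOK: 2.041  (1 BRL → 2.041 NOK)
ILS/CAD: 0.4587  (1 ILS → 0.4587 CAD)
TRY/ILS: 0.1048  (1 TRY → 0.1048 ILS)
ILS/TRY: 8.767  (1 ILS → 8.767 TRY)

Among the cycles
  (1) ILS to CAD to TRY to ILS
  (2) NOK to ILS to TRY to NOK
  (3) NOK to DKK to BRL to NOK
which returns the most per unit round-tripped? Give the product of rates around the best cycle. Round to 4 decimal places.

(1) 0.4587 × 18.96 × 0.1048 = 0.91144
(2) 0.2688 × 8.767 × 0.3684 = 0.86816
(3) 0.6346 × 0.7401 × 2.041 = 0.95859
Highest is cycle (3) at 0.9586 (≤1, no arbitrage).

0.9586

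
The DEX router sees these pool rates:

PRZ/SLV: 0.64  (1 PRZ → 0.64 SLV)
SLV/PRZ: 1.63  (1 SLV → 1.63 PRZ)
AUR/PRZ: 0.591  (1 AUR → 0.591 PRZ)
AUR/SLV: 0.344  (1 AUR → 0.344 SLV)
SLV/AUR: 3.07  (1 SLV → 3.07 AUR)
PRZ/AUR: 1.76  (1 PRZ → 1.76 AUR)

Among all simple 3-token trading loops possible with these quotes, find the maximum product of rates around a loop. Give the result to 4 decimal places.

AUR→PRZ→SLV→AUR: 0.591 × 0.64 × 3.07 = 1.16120
AUR→SLV→PRZ→AUR: 0.344 × 1.63 × 1.76 = 0.98687
Maximum is AUR→PRZ→SLV→AUR at 1.1612; arbitrage exists.

1.1612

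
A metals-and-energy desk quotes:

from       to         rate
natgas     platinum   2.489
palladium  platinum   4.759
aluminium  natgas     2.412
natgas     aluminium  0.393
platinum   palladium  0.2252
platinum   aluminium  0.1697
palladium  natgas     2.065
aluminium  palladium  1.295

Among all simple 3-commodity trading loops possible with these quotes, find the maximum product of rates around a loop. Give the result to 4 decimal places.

platinum→palladium→natgas→platinum: 0.2252 × 2.065 × 2.489 = 1.15748
aluminium→palladium→natgas→aluminium: 1.295 × 2.065 × 0.393 = 1.05095
platinum→aluminium→palladium→platinum: 0.1697 × 1.295 × 4.759 = 1.04584
platinum→aluminium→natgas→platinum: 0.1697 × 2.412 × 2.489 = 1.01879
Maximum is platinum→palladium→natgas→platinum at 1.1575; arbitrage exists.

1.1575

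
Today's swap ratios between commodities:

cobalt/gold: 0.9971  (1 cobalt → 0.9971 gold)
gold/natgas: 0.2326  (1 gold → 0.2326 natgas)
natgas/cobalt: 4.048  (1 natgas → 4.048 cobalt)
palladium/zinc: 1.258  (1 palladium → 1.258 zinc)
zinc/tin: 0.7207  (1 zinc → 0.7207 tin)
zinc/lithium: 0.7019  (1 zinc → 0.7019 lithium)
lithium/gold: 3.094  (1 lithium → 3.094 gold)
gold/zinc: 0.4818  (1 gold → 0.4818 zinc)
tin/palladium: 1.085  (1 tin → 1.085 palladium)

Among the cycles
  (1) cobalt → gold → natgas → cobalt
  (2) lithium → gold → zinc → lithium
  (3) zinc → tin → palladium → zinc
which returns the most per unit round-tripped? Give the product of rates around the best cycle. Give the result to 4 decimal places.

1.0463

(1) 0.9971 × 0.2326 × 4.048 = 0.93883
(2) 3.094 × 0.4818 × 0.7019 = 1.04631
(3) 0.7207 × 1.085 × 1.258 = 0.98371
Highest is cycle (2) at 1.0463 (>1, arbitrage).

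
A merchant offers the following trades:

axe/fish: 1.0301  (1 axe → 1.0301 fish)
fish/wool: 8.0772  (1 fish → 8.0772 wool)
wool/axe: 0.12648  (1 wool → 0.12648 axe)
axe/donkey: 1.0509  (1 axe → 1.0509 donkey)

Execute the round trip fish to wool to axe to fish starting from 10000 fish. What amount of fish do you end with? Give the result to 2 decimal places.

10000 fish × 8.0772 = 80772 wool
80772 wool × 0.12648 = 10216.04256 axe
10216.04256 axe × 1.0301 = 10523.545441056 fish

10523.55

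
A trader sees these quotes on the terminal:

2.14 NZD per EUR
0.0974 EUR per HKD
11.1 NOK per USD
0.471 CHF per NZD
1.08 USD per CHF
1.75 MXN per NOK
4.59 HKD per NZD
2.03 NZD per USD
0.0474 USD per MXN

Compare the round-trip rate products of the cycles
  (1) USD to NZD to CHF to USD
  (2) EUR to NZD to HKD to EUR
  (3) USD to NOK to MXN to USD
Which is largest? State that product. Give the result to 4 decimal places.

1.0326

(1) 2.03 × 0.471 × 1.08 = 1.03262
(2) 2.14 × 4.59 × 0.0974 = 0.95672
(3) 11.1 × 1.75 × 0.0474 = 0.92075
Highest is cycle (1) at 1.0326 (>1, arbitrage).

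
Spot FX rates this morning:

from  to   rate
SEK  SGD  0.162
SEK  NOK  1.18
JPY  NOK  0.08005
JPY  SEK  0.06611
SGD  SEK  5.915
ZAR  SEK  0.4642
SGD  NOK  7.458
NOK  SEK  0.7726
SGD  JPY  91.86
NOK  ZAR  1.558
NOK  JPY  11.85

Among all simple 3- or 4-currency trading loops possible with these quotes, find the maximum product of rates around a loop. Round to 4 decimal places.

0.9838

SGD→JPY→SEK→SGD: 91.86 × 0.06611 × 0.162 = 0.98380
SGD→NOK→JPY→SEK→SGD: 7.458 × 11.85 × 0.06611 × 0.162 = 0.94650
SGD→NOK→SEK→SGD: 7.458 × 0.7726 × 0.162 = 0.93345
SEK→NOK→JPY→SEK: 1.18 × 11.85 × 0.06611 = 0.92442
SGD→JPY→NOK→SEK→SGD: 91.86 × 0.08005 × 0.7726 × 0.162 = 0.92036
SGD→NOK→ZAR→SEK→SGD: 7.458 × 1.558 × 0.4642 × 0.162 = 0.87380
SEK→NOK→ZAR→SEK: 1.18 × 1.558 × 0.4642 = 0.85340
Maximum is SGD→JPY→SEK→SGD at 0.9838; no arbitrage — every cycle loses value.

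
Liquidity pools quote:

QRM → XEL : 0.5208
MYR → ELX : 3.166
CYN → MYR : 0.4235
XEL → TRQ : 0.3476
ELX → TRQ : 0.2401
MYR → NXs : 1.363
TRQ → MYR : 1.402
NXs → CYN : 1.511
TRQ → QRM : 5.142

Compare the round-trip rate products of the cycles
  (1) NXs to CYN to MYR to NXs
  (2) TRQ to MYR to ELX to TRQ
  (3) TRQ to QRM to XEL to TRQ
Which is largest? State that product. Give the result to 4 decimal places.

1.0657

(1) 1.511 × 0.4235 × 1.363 = 0.87220
(2) 1.402 × 3.166 × 0.2401 = 1.06574
(3) 5.142 × 0.5208 × 0.3476 = 0.93086
Highest is cycle (2) at 1.0657 (>1, arbitrage).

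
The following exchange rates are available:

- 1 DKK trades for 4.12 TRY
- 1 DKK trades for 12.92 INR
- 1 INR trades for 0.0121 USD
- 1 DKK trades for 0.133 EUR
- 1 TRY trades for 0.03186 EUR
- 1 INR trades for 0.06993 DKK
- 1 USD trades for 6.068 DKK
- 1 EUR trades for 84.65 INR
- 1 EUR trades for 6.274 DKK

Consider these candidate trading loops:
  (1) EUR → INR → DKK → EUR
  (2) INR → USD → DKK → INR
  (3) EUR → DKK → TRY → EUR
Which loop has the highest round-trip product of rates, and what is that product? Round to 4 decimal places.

0.9486

(1) 84.65 × 0.06993 × 0.133 = 0.78730
(2) 0.0121 × 6.068 × 12.92 = 0.94862
(3) 6.274 × 4.12 × 0.03186 = 0.82355
Highest is cycle (2) at 0.9486 (≤1, no arbitrage).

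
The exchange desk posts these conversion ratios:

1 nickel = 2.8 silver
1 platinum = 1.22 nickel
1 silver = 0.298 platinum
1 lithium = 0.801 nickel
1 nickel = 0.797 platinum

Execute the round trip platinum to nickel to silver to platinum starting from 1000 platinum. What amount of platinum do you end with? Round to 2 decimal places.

1017.97

1000 platinum × 1.22 = 1220 nickel
1220 nickel × 2.8 = 3416 silver
3416 silver × 0.298 = 1017.968 platinum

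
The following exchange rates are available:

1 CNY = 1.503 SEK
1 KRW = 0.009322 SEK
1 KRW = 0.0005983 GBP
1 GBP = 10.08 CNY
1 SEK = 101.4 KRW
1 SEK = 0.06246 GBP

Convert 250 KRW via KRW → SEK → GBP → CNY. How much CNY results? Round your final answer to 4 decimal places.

250 KRW × 0.009322 = 2.3305 SEK
2.3305 SEK × 0.06246 = 0.14556303 GBP
0.14556303 GBP × 10.08 = 1.4672753424 CNY

1.4673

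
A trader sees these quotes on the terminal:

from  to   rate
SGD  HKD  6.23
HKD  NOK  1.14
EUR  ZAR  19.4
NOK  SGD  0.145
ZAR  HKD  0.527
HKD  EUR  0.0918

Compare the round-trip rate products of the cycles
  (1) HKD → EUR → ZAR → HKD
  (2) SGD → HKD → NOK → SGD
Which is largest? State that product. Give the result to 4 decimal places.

1.0298

(1) 0.0918 × 19.4 × 0.527 = 0.93854
(2) 6.23 × 1.14 × 0.145 = 1.02982
Highest is cycle (2) at 1.0298 (>1, arbitrage).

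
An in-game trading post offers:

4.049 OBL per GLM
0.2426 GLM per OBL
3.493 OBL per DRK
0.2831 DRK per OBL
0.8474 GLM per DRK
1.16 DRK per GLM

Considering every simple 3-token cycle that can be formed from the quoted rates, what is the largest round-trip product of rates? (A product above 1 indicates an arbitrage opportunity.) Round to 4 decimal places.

OBL→GLM→DRK→OBL: 0.2426 × 1.16 × 3.493 = 0.98299
OBL→DRK→GLM→OBL: 0.2831 × 0.8474 × 4.049 = 0.97135
Maximum is OBL→GLM→DRK→OBL at 0.9830; no arbitrage — every cycle loses value.

0.9830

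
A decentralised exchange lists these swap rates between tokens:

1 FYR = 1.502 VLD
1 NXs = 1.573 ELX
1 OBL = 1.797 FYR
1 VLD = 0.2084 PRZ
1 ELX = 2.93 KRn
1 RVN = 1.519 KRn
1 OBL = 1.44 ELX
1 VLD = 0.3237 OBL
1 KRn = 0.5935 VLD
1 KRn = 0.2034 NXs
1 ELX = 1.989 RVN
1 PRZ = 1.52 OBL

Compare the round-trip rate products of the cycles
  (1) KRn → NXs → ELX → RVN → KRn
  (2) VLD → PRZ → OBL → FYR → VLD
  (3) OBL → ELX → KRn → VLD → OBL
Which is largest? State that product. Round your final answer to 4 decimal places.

0.9667

(1) 0.2034 × 1.573 × 1.989 × 1.519 = 0.96666
(2) 0.2084 × 1.52 × 1.797 × 1.502 = 0.85499
(3) 1.44 × 2.93 × 0.5935 × 0.3237 = 0.81058
Highest is cycle (1) at 0.9667 (≤1, no arbitrage).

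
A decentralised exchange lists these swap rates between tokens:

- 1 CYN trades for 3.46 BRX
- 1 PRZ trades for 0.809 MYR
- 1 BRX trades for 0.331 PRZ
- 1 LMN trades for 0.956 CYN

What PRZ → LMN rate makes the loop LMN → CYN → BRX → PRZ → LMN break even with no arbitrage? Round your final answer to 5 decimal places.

Known legs of the cycle: 0.956 × 3.46 × 0.331 = 1.09486856
For no arbitrage the full-cycle product must be 1, so the missing rate is 1 / 1.09486856 ≈ 0.9133516.

0.91335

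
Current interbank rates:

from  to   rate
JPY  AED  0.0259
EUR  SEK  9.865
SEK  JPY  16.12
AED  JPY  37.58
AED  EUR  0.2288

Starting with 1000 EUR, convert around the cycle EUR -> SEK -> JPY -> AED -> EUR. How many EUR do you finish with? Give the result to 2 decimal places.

942.36

1000 EUR × 9.865 = 9865 SEK
9865 SEK × 16.12 = 159023.8 JPY
159023.8 JPY × 0.0259 = 4118.71642 AED
4118.71642 AED × 0.2288 = 942.362316896 EUR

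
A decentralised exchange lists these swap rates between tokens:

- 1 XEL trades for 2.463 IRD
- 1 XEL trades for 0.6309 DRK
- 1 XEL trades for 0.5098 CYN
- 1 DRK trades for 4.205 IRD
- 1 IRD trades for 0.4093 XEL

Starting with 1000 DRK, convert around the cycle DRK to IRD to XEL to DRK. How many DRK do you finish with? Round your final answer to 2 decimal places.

1085.85

1000 DRK × 4.205 = 4205 IRD
4205 IRD × 0.4093 = 1721.1065 XEL
1721.1065 XEL × 0.6309 = 1085.84609085 DRK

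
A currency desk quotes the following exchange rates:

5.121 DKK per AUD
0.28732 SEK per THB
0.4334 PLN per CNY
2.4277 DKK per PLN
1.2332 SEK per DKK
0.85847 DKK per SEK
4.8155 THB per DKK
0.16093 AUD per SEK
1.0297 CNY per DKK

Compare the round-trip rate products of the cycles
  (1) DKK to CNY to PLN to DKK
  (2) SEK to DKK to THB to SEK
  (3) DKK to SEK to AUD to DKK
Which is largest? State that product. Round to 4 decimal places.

1.1878

(1) 1.0297 × 0.4334 × 2.4277 = 1.08341
(2) 0.85847 × 4.8155 × 0.28732 = 1.18777
(3) 1.2332 × 0.16093 × 5.121 = 1.01631
Highest is cycle (2) at 1.1878 (>1, arbitrage).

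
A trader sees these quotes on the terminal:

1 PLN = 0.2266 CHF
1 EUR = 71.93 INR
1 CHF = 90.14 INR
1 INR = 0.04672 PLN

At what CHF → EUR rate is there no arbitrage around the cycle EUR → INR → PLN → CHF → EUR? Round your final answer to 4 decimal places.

1.3132

Known legs of the cycle: 71.93 × 0.04672 × 0.2266 = 0.76150507136
For no arbitrage the full-cycle product must be 1, so the missing rate is 1 / 0.76150507136 ≈ 1.313189.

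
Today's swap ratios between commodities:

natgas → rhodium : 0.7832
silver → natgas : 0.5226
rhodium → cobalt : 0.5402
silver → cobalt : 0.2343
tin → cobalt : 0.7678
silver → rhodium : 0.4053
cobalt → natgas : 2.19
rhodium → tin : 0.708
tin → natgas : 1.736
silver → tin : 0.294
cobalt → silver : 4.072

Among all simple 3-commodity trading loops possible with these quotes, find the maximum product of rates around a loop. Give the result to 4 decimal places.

tin→natgas→rhodium→tin: 1.736 × 0.7832 × 0.708 = 0.96262
cobalt→natgas→rhodium→cobalt: 2.19 × 0.7832 × 0.5402 = 0.92656
silver→tin→cobalt→silver: 0.294 × 0.7678 × 4.072 = 0.91919
silver→rhodium→cobalt→silver: 0.4053 × 0.5402 × 4.072 = 0.89154
Maximum is tin→natgas→rhodium→tin at 0.9626; no arbitrage — every cycle loses value.

0.9626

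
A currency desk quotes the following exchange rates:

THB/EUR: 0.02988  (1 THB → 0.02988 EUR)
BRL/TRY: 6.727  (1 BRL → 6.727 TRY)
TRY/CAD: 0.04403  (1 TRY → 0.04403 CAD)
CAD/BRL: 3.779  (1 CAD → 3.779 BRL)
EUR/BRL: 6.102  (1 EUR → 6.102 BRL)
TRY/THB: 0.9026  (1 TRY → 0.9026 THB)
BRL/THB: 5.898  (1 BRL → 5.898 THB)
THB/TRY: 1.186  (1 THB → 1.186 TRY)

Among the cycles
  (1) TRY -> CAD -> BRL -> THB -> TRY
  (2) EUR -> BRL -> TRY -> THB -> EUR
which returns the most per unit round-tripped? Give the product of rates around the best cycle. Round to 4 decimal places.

1.1639

(1) 0.04403 × 3.779 × 5.898 × 1.186 = 1.16390
(2) 6.102 × 6.727 × 0.9026 × 0.02988 = 1.10706
Highest is cycle (1) at 1.1639 (>1, arbitrage).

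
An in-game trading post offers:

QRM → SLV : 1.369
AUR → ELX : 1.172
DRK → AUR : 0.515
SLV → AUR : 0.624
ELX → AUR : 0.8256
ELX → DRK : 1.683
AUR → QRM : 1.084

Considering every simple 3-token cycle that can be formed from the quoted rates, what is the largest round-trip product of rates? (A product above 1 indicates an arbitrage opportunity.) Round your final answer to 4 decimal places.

DRK→AUR→ELX→DRK: 0.515 × 1.172 × 1.683 = 1.01583
SLV→AUR→QRM→SLV: 0.624 × 1.084 × 1.369 = 0.92601
Maximum is DRK→AUR→ELX→DRK at 1.0158; arbitrage exists.

1.0158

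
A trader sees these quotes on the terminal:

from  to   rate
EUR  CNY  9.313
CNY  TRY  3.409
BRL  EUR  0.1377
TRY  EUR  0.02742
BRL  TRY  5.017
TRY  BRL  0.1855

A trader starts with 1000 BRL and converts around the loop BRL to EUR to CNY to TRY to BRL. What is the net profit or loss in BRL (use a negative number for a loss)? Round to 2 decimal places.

1000 BRL × 0.1377 = 137.7 EUR
137.7 EUR × 9.313 = 1282.4001 CNY
1282.4001 CNY × 3.409 = 4371.7019409 TRY
4371.7019409 TRY × 0.1855 = 810.95071003695 BRL
Net change: 810.95071003695 − 1000 = -189.04928996305 BRL

-189.05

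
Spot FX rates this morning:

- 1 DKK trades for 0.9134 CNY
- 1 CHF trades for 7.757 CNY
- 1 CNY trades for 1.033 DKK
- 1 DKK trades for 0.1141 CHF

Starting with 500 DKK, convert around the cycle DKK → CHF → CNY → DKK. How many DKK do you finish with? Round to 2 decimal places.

500 DKK × 0.1141 = 57.05 CHF
57.05 CHF × 7.757 = 442.53685 CNY
442.53685 CNY × 1.033 = 457.14056605 DKK

457.14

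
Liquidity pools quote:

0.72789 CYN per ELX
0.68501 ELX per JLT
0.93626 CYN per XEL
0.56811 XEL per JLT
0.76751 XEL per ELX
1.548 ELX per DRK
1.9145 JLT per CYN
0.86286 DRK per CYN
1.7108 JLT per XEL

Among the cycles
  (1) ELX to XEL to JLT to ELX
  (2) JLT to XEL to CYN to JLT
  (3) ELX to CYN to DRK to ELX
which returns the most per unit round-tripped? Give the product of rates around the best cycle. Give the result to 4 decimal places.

1.0183

(1) 0.76751 × 1.7108 × 0.68501 = 0.89946
(2) 0.56811 × 0.93626 × 1.9145 = 1.01832
(3) 0.72789 × 0.86286 × 1.548 = 0.97225
Highest is cycle (2) at 1.0183 (>1, arbitrage).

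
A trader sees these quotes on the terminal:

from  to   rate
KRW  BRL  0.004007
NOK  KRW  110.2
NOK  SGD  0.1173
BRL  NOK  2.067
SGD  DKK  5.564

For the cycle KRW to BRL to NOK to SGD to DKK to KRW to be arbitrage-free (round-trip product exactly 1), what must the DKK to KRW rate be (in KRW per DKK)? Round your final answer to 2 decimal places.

184.99

Known legs of the cycle: 0.004007 × 2.067 × 0.1173 × 5.564 = 0.0054056130266268
For no arbitrage the full-cycle product must be 1, so the missing rate is 1 / 0.0054056130266268 ≈ 184.9929.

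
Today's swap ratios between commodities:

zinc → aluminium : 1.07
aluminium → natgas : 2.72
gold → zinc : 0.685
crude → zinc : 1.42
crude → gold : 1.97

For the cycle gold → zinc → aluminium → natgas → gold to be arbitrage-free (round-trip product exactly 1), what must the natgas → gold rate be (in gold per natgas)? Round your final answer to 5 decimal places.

Known legs of the cycle: 0.685 × 1.07 × 2.72 = 1.993624
For no arbitrage the full-cycle product must be 1, so the missing rate is 1 / 1.993624 ≈ 0.5015991.

0.50160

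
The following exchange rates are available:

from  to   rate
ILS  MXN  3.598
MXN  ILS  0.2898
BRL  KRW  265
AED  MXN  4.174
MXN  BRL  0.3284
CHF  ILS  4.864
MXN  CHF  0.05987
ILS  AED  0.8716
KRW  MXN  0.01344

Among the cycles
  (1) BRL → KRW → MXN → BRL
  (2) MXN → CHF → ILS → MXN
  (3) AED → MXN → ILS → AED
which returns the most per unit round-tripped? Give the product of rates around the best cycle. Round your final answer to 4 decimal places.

1.1696

(1) 265 × 0.01344 × 0.3284 = 1.16963
(2) 0.05987 × 4.864 × 3.598 = 1.04777
(3) 4.174 × 0.2898 × 0.8716 = 1.05431
Highest is cycle (1) at 1.1696 (>1, arbitrage).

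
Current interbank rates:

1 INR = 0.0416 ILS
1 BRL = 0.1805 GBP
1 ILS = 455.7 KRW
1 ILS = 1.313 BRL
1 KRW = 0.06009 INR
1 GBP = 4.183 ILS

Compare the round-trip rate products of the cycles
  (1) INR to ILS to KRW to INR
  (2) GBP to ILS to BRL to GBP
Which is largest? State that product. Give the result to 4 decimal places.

(1) 0.0416 × 455.7 × 0.06009 = 1.13913
(2) 4.183 × 1.313 × 0.1805 = 0.99136
Highest is cycle (1) at 1.1391 (>1, arbitrage).

1.1391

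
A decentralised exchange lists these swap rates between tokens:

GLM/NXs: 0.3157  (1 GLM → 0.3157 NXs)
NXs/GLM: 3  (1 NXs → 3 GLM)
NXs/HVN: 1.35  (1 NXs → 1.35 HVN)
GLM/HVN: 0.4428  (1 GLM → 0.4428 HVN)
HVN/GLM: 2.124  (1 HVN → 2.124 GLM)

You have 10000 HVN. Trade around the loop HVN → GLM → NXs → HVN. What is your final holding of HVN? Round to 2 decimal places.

9052.38

10000 HVN × 2.124 = 21240 GLM
21240 GLM × 0.3157 = 6705.468 NXs
6705.468 NXs × 1.35 = 9052.3818 HVN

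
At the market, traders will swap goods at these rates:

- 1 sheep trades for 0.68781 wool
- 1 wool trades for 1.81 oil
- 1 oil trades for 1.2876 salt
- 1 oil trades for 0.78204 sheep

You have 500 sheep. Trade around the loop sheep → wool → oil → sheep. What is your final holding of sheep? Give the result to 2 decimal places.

500 sheep × 0.68781 = 343.905 wool
343.905 wool × 1.81 = 622.46805 oil
622.46805 oil × 0.78204 = 486.794913822 sheep

486.79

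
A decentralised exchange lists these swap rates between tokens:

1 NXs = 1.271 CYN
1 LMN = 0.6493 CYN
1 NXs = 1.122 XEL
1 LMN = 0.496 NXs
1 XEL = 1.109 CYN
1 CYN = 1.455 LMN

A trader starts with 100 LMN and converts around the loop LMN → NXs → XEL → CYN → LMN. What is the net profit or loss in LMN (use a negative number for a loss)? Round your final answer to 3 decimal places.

100 LMN × 0.496 = 49.6 NXs
49.6 NXs × 1.122 = 55.6512 XEL
55.6512 XEL × 1.109 = 61.7171808 CYN
61.7171808 CYN × 1.455 = 89.798498064 LMN
Net change: 89.798498064 − 100 = -10.201501936 LMN

-10.202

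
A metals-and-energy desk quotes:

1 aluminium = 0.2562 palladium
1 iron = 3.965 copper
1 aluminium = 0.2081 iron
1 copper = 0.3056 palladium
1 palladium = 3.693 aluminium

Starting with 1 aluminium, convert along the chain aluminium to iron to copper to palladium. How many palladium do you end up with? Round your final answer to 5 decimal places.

0.25216

1 aluminium × 0.2081 = 0.2081 iron
0.2081 iron × 3.965 = 0.8251165 copper
0.8251165 copper × 0.3056 = 0.2521556024 palladium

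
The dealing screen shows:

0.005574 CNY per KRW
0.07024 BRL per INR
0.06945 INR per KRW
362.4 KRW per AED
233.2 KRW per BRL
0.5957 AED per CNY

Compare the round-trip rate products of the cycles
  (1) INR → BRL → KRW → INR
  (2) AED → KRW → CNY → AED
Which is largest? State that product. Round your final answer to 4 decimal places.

1.2033

(1) 0.07024 × 233.2 × 0.06945 = 1.13759
(2) 362.4 × 0.005574 × 0.5957 = 1.20332
Highest is cycle (2) at 1.2033 (>1, arbitrage).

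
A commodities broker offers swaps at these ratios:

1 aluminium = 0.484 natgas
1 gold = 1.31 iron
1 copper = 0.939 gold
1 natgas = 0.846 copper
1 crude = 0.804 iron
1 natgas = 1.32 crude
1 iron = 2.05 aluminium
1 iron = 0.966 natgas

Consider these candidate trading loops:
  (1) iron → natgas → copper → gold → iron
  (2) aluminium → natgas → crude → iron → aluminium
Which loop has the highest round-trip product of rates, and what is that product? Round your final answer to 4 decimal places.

(1) 0.966 × 0.846 × 0.939 × 1.31 = 1.00527
(2) 0.484 × 1.32 × 0.804 × 2.05 = 1.05300
Highest is cycle (2) at 1.0530 (>1, arbitrage).

1.0530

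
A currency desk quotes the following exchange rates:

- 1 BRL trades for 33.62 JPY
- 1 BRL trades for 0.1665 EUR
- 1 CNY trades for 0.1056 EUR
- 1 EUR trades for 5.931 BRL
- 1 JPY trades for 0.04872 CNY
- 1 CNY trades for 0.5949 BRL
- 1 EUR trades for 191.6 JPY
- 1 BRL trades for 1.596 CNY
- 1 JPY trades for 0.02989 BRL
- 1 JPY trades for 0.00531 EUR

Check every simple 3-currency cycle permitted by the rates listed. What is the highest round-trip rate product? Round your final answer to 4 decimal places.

1.0588

JPY→EUR→BRL→JPY: 0.00531 × 5.931 × 33.62 = 1.05882
BRL→CNY→EUR→BRL: 1.596 × 0.1056 × 5.931 = 0.99960
JPY→CNY→EUR→JPY: 0.04872 × 0.1056 × 191.6 = 0.98575
JPY→CNY→BRL→JPY: 0.04872 × 0.5949 × 33.62 = 0.97443
JPY→BRL→EUR→JPY: 0.02989 × 0.1665 × 191.6 = 0.95353
Maximum is JPY→EUR→BRL→JPY at 1.0588; arbitrage exists.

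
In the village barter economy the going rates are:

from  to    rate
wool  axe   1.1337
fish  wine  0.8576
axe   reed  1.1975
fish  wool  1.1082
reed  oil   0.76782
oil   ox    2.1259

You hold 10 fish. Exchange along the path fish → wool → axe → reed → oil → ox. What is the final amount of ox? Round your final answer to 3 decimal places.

10 fish × 1.1082 = 11.082 wool
11.082 wool × 1.1337 = 12.5636634 axe
12.5636634 axe × 1.1975 = 15.0449869215 reed
15.0449869215 reed × 0.76782 = 11.55184185806613 oil
11.55184185806613 oil × 2.1259 = 24.558060606062785767 ox

24.558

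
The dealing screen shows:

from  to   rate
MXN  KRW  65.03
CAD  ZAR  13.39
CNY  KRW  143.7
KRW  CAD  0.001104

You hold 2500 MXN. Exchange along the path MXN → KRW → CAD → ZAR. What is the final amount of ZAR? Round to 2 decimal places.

2403.27

2500 MXN × 65.03 = 162575 KRW
162575 KRW × 0.001104 = 179.4828 CAD
179.4828 CAD × 13.39 = 2403.274692 ZAR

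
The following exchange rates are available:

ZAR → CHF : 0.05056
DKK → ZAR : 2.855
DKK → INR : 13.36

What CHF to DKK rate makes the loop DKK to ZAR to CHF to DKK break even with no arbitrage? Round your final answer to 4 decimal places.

6.9277

Known legs of the cycle: 2.855 × 0.05056 = 0.1443488
For no arbitrage the full-cycle product must be 1, so the missing rate is 1 / 0.1443488 ≈ 6.927664.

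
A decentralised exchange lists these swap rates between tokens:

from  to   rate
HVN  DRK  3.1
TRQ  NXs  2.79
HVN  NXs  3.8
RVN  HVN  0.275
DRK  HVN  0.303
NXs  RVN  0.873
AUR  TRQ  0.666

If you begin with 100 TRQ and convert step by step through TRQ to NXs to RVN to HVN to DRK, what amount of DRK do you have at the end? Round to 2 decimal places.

207.64

100 TRQ × 2.79 = 279 NXs
279 NXs × 0.873 = 243.567 RVN
243.567 RVN × 0.275 = 66.980925 HVN
66.980925 HVN × 3.1 = 207.6408675 DRK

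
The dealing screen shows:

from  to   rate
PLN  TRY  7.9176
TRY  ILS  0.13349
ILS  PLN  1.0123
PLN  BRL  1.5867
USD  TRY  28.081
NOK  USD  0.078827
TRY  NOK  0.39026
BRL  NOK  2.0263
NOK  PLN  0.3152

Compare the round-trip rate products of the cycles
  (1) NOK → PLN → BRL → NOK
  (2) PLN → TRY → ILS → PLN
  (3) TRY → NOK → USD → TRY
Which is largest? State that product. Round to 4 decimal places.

(1) 0.3152 × 1.5867 × 2.0263 = 1.01341
(2) 7.9176 × 0.13349 × 1.0123 = 1.06992
(3) 0.39026 × 0.078827 × 28.081 = 0.86386
Highest is cycle (2) at 1.0699 (>1, arbitrage).

1.0699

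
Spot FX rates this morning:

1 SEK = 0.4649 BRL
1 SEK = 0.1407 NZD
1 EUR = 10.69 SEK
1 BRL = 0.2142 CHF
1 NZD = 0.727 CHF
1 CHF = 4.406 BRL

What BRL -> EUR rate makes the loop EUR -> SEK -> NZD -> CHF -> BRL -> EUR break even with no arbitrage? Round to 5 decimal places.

Known legs of the cycle: 10.69 × 0.1407 × 0.727 × 4.406 = 4.817821510446
For no arbitrage the full-cycle product must be 1, so the missing rate is 1 / 4.817821510446 ≈ 0.2075627.

0.20756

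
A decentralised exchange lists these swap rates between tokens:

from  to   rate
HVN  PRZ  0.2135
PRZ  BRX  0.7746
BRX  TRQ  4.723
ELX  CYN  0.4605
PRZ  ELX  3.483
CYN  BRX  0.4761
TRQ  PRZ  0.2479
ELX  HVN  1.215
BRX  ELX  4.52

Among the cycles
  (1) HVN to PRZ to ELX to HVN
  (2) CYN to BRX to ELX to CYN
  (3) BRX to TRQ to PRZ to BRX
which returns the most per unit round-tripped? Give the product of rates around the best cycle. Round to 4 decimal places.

(1) 0.2135 × 3.483 × 1.215 = 0.90350
(2) 0.4761 × 4.52 × 0.4605 = 0.99098
(3) 4.723 × 0.2479 × 0.7746 = 0.90693
Highest is cycle (2) at 0.9910 (≤1, no arbitrage).

0.9910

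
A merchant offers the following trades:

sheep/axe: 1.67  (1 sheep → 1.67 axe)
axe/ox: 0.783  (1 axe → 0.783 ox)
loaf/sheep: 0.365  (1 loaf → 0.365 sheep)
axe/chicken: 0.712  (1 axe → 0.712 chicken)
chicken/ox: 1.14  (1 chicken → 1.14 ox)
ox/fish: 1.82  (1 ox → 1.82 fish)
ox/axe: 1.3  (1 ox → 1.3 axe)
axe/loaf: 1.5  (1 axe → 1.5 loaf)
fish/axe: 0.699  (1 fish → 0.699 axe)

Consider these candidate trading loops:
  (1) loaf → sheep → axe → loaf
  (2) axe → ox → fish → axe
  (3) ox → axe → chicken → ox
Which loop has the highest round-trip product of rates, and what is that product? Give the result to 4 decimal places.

1.0552

(1) 0.365 × 1.67 × 1.5 = 0.91433
(2) 0.783 × 1.82 × 0.699 = 0.99612
(3) 1.3 × 0.712 × 1.14 = 1.05518
Highest is cycle (3) at 1.0552 (>1, arbitrage).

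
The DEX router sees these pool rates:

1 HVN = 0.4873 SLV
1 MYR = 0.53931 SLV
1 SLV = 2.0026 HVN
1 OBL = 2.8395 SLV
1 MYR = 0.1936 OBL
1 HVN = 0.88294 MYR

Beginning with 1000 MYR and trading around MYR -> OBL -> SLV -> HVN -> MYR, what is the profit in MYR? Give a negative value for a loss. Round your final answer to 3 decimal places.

-27.986

1000 MYR × 0.1936 = 193.6 OBL
193.6 OBL × 2.8395 = 549.7272 SLV
549.7272 SLV × 2.0026 = 1100.88369072 HVN
1100.88369072 HVN × 0.88294 = 972.0142458843168 MYR
Net change: 972.0142458843168 − 1000 = -27.9857541156832 MYR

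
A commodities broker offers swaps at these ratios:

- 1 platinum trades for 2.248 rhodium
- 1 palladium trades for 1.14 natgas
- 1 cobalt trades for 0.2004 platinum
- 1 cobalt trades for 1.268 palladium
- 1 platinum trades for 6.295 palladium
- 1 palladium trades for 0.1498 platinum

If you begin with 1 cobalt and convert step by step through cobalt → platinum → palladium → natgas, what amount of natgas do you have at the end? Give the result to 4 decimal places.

1.4381

1 cobalt × 0.2004 = 0.2004 platinum
0.2004 platinum × 6.295 = 1.261518 palladium
1.261518 palladium × 1.14 = 1.43813052 natgas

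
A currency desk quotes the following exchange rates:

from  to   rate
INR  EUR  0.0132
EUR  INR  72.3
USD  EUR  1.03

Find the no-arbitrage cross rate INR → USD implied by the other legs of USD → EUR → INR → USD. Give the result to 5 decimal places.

Known legs of the cycle: 1.03 × 72.3 = 74.469
For no arbitrage the full-cycle product must be 1, so the missing rate is 1 / 74.469 ≈ 0.0134284.

0.01343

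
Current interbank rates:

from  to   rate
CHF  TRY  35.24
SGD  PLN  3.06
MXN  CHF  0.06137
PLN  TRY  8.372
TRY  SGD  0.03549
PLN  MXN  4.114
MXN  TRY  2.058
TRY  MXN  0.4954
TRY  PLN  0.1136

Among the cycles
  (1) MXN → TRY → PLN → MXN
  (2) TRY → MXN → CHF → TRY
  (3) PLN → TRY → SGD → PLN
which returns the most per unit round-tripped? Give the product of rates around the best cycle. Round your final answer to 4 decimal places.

1.0714

(1) 2.058 × 0.1136 × 4.114 = 0.96181
(2) 0.4954 × 0.06137 × 35.24 = 1.07139
(3) 8.372 × 0.03549 × 3.06 = 0.90919
Highest is cycle (2) at 1.0714 (>1, arbitrage).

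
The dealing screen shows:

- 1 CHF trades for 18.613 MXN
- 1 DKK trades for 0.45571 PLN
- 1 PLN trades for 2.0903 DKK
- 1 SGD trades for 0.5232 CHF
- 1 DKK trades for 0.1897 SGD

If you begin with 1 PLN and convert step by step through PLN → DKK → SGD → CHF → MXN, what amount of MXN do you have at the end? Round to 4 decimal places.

1 PLN × 2.0903 = 2.0903 DKK
2.0903 DKK × 0.1897 = 0.39652991 SGD
0.39652991 SGD × 0.5232 = 0.207464448912 CHF
0.207464448912 CHF × 18.613 = 3.861535787599056 MXN

3.8615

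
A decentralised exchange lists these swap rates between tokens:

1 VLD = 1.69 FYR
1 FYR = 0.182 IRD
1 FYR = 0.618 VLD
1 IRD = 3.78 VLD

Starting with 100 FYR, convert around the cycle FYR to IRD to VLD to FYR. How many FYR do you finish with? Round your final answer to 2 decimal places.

116.27

100 FYR × 0.182 = 18.2 IRD
18.2 IRD × 3.78 = 68.796 VLD
68.796 VLD × 1.69 = 116.26524 FYR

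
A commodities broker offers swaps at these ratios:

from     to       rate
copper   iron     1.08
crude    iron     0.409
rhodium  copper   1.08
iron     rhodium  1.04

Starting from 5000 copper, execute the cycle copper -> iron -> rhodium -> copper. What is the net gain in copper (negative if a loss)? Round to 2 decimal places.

1065.28

5000 copper × 1.08 = 5400 iron
5400 iron × 1.04 = 5616 rhodium
5616 rhodium × 1.08 = 6065.28 copper
Net change: 6065.28 − 5000 = 1065.28 copper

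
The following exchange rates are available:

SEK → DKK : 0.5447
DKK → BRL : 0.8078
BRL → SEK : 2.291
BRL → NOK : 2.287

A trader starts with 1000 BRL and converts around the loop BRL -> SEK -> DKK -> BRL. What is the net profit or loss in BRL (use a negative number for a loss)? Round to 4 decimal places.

8.0598

1000 BRL × 2.291 = 2291 SEK
2291 SEK × 0.5447 = 1247.9077 DKK
1247.9077 DKK × 0.8078 = 1008.05984006 BRL
Net change: 1008.05984006 − 1000 = 8.05984006 BRL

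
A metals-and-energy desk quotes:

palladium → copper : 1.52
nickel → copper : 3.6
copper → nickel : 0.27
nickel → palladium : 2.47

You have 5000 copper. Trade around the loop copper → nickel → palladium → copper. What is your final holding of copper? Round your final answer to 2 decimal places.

5068.44

5000 copper × 0.27 = 1350 nickel
1350 nickel × 2.47 = 3334.5 palladium
3334.5 palladium × 1.52 = 5068.44 copper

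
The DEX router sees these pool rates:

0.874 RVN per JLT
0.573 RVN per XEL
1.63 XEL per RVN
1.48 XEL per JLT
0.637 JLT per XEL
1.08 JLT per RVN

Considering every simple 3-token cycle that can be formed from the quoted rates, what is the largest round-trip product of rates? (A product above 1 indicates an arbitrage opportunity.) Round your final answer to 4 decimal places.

JLT→XEL→RVN→JLT: 1.48 × 0.573 × 1.08 = 0.91588
JLT→RVN→XEL→JLT: 0.874 × 1.63 × 0.637 = 0.90748
Maximum is JLT→XEL→RVN→JLT at 0.9159; no arbitrage — every cycle loses value.

0.9159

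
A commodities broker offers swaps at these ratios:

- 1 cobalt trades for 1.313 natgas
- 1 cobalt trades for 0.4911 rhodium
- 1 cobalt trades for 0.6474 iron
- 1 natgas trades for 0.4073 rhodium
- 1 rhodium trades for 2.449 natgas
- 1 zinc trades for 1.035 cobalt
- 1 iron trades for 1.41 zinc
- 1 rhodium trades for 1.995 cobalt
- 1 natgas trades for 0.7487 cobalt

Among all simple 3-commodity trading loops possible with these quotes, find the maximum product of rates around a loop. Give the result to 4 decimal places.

cobalt→natgas→rhodium→cobalt: 1.313 × 0.4073 × 1.995 = 1.06690
cobalt→iron→zinc→cobalt: 0.6474 × 1.41 × 1.035 = 0.94478
cobalt→rhodium→natgas→cobalt: 0.4911 × 2.449 × 0.7487 = 0.90046
Maximum is cobalt→natgas→rhodium→cobalt at 1.0669; arbitrage exists.

1.0669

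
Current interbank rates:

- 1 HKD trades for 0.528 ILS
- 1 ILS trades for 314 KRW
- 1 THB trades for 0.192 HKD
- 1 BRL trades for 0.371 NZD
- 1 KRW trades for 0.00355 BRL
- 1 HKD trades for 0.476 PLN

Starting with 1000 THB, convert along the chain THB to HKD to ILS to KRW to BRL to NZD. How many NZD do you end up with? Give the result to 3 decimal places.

41.924

1000 THB × 0.192 = 192 HKD
192 HKD × 0.528 = 101.376 ILS
101.376 ILS × 314 = 31832.064 KRW
31832.064 KRW × 0.00355 = 113.0038272 BRL
113.0038272 BRL × 0.371 = 41.9244198912 NZD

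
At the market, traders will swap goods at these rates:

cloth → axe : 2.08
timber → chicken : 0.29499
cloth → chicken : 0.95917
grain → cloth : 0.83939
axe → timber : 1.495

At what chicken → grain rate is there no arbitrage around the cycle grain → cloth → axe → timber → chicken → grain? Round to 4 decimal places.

Known legs of the cycle: 0.83939 × 2.08 × 1.495 × 0.29499 = 0.76997320580856
For no arbitrage the full-cycle product must be 1, so the missing rate is 1 / 0.76997320580856 ≈ 1.298746.

1.2987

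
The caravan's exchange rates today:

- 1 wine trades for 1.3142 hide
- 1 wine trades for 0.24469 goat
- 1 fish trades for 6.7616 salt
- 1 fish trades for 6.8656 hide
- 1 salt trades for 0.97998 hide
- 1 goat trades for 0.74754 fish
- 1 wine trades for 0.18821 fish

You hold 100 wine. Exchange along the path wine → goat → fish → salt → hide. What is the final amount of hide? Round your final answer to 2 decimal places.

100 wine × 0.24469 = 24.469 goat
24.469 goat × 0.74754 = 18.29155626 fish
18.29155626 fish × 6.7616 = 123.680186807616 salt
123.680186807616 salt × 0.97998 = 121.20410946772752768 hide

121.20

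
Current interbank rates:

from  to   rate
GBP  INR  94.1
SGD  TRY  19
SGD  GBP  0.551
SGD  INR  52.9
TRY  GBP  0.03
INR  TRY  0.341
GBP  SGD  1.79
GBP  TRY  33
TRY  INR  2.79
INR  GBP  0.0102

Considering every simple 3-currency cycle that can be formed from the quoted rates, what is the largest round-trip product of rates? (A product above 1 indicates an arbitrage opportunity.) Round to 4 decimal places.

GBP→SGD→TRY→GBP: 1.79 × 19 × 0.03 = 1.02030
GBP→SGD→INR→GBP: 1.79 × 52.9 × 0.0102 = 0.96585
GBP→INR→TRY→GBP: 94.1 × 0.341 × 0.03 = 0.96264
GBP→TRY→INR→GBP: 33 × 2.79 × 0.0102 = 0.93911
Maximum is GBP→SGD→TRY→GBP at 1.0203; arbitrage exists.

1.0203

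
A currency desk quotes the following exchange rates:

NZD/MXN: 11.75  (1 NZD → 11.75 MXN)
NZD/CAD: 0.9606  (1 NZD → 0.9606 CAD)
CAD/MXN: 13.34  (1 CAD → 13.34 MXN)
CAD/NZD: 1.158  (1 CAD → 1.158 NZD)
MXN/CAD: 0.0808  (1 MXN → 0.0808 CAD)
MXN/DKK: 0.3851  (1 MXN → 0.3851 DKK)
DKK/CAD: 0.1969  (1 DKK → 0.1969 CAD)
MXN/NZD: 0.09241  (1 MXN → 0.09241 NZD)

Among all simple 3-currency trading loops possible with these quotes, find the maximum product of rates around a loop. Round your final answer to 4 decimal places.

1.1842

CAD→MXN→NZD→CAD: 13.34 × 0.09241 × 0.9606 = 1.18418
CAD→NZD→MXN→CAD: 1.158 × 11.75 × 0.0808 = 1.09941
CAD→MXN→DKK→CAD: 13.34 × 0.3851 × 0.1969 = 1.01152
Maximum is CAD→MXN→NZD→CAD at 1.1842; arbitrage exists.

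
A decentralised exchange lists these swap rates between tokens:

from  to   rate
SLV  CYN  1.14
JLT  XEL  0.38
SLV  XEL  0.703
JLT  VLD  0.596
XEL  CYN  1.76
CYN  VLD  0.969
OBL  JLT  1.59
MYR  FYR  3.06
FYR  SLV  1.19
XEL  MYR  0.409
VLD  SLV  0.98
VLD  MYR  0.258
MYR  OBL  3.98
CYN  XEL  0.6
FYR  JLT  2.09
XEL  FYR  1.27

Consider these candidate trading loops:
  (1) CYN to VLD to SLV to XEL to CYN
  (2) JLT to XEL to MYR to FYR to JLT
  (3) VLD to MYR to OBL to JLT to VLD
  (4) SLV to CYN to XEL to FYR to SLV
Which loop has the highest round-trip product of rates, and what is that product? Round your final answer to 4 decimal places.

1.1749

(1) 0.969 × 0.98 × 0.703 × 1.76 = 1.17495
(2) 0.38 × 0.409 × 3.06 × 2.09 = 0.99397
(3) 0.258 × 3.98 × 1.59 × 0.596 = 0.97307
(4) 1.14 × 0.6 × 1.27 × 1.19 = 1.03373
Highest is cycle (1) at 1.1749 (>1, arbitrage).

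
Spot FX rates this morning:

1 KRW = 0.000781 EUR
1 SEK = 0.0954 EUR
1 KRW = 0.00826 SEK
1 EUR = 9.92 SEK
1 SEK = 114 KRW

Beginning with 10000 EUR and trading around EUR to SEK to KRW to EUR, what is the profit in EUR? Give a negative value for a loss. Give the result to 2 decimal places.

-1167.83

10000 EUR × 9.92 = 99200 SEK
99200 SEK × 114 = 11308800 KRW
11308800 KRW × 0.000781 = 8832.1728 EUR
Net change: 8832.1728 − 10000 = -1167.8272 EUR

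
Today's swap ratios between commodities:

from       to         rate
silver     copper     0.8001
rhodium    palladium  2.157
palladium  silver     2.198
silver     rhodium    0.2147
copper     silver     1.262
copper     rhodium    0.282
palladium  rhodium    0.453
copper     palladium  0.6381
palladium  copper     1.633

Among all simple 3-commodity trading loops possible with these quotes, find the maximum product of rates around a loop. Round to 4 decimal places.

1.1222

copper→palladium→silver→copper: 0.6381 × 2.198 × 0.8001 = 1.12218
palladium→silver→rhodium→palladium: 2.198 × 0.2147 × 2.157 = 1.01791
copper→rhodium→palladium→copper: 0.282 × 2.157 × 1.633 = 0.99331
Maximum is copper→palladium→silver→copper at 1.1222; arbitrage exists.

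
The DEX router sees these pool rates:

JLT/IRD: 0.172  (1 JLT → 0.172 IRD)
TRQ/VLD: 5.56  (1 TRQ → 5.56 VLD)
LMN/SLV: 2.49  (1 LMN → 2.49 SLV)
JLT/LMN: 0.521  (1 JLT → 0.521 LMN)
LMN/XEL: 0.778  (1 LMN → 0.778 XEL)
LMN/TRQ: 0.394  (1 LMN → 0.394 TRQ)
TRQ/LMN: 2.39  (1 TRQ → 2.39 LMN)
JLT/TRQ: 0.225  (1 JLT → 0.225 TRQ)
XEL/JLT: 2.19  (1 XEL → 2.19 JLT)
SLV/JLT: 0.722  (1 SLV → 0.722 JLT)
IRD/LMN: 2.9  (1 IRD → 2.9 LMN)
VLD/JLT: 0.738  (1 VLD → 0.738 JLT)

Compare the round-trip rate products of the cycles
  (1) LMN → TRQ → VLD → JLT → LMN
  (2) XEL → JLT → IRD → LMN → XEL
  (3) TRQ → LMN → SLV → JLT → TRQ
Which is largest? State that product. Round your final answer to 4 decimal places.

0.9668

(1) 0.394 × 5.56 × 0.738 × 0.521 = 0.84230
(2) 2.19 × 0.172 × 2.9 × 0.778 = 0.84987
(3) 2.39 × 2.49 × 0.722 × 0.225 = 0.96676
Highest is cycle (3) at 0.9668 (≤1, no arbitrage).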